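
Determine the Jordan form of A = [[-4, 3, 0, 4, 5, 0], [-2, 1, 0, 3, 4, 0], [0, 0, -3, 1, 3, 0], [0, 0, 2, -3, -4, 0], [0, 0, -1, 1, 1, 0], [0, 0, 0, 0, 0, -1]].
The characteristic polynomial is det(xI - A) = (x + 1)^3(x + 2)^3, so the eigenvalues are -2 (algebraic multiplicity 3), -1 (algebraic multiplicity 3).

For λ = -2: rank(A + 2I) = 5, rank((A + 2I)^2) = 4, rank((A + 2I)^3) = 3. The eigenspace has dimension 6 - 5 = 1, so there is 1 Jordan block; the rank sequence gives block sizes [3].

For λ = -1: rank(A + I) = 4, rank((A + I)^2) = 3. The eigenspace has dimension 6 - 4 = 2, so there are 2 Jordan blocks; the rank sequence gives block sizes [2, 1].

Assembling the blocks gives the Jordan form J above.

J = [[-2, 1, 0, 0, 0, 0], [0, -2, 1, 0, 0, 0], [0, 0, -2, 0, 0, 0], [0, 0, 0, -1, 1, 0], [0, 0, 0, 0, -1, 0], [0, 0, 0, 0, 0, -1]]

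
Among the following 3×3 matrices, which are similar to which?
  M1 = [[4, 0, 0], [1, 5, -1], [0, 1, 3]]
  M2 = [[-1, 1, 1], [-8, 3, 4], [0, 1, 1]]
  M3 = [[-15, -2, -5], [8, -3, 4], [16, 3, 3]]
Characteristic polynomials: χ_{M1} = (x - 4)^3, χ_{M2} = (x - 1)^3, χ_{M3} = (x + 5)^3.

{M1}: invariant factors (x - 4)^3.

{M2}: invariant factors (x - 1)^3.

{M3}: invariant factors (x + 5)^3.

Matrices are similar if and only if their invariant-factor lists agree; the partition into similarity classes is {M1}, {M2}, {M3}.

3 classes: {M1}, {M2}, {M3}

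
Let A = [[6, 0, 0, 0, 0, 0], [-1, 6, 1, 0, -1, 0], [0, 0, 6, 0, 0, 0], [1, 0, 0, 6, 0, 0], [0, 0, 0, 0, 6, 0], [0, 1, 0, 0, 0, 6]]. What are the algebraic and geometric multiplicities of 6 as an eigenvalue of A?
algebraic multiplicity 6, geometric multiplicity 3

The characteristic polynomial is (x - 6)^6, so the factor x - 6 appears with exponent 6: the algebraic multiplicity is 6.

rank(A - 6I) = 3, so the eigenspace has dimension 6 - 3 = 3: the geometric multiplicity is 3.

Since 3 < 6, A is not diagonalizable.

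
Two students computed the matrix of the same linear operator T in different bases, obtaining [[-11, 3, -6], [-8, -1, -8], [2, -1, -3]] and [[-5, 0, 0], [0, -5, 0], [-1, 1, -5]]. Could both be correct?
Two matrices over a field are similar if and only if they have the same invariant factors.

Both A and B have characteristic polynomial (x + 5)^3 and minimal polynomial (x + 5)^2. Computing further, both have invariant factors x + 5, (x + 5)^2. Hence A and B are similar.

Yes.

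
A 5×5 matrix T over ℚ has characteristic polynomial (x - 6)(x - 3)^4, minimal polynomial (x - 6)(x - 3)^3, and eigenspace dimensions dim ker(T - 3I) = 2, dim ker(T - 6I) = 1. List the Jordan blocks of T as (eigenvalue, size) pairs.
Jordan blocks: (3, 3), (3, 1), (6, 1)

λ = 3: algebraic multiplicity 4 (exponent in χ_T), largest block size 3 (exponent in m_T), 2 blocks (geometric multiplicity). These force block sizes [3, 1].
λ = 6: algebraic multiplicity 1 (exponent in χ_T), largest block size 1 (exponent in m_T), 1 block (geometric multiplicity). This forces block sizes [1].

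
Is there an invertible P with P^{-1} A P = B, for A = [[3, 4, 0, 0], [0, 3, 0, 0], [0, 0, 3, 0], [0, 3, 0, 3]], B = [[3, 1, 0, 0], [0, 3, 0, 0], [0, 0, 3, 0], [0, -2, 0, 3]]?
Two matrices over a field are similar if and only if they have the same invariant factors.

Both A and B have characteristic polynomial (x - 3)^4 and minimal polynomial (x - 3)^2. Computing further, both have invariant factors x - 3, x - 3, (x - 3)^2. Hence A and B are similar.

Yes.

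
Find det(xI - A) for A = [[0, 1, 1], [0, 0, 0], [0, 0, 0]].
xI - A = [[x, -1, -1], [0, x, 0], [0, 0, x]].

Expanding det(xI - A) along the first row:
det(xI - A) = + (x)·det([[x, 0], [0, x]]) - (-1)·det([[0, 0], [0, x]]) + (-1)·det([[0, x], [0, 0]]).

Evaluating gives χ_A(x) = x^3.

χ_A(x) = x^3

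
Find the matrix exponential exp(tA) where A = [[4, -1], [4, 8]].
A has Jordan form J = [[6, 1], [0, 6]] with A = PJP^{-1}, so e^{tA} = P e^{tJ} P^{-1}.

For a Jordan block J_k(λ), e^{tJ_k(λ)} = e^{λt} · (I + tN + t^2 N^2/2! + ... + t^{k-1} N^{k-1}/(k-1)!) where N is the nilpotent superdiagonal part.

Assembling the blocks and conjugating back gives the entries of e^{tA} as shown above.

e^{tA} = [[(1 - 2*t)*e^{6*t}, -t*e^{6*t}], [4*t*e^{6*t}, (2*t + 1)*e^{6*t}]]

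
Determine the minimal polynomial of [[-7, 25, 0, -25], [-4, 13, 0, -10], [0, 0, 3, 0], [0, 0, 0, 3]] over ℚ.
The characteristic polynomial factors as (x - 3)^4. The minimal polynomial is ∏(x - λ)^{k_λ} where k_λ is the size of the largest Jordan block at λ.

For λ = 3: rank(A - 3I) = 1, and the largest Jordan block has size 2 (the smallest k with rank((A - 3I)^k) = rank((A - 3I)^(k+1))).

So m_A(x) = (x - 3)^2.

m_A(x) = (x - 3)^2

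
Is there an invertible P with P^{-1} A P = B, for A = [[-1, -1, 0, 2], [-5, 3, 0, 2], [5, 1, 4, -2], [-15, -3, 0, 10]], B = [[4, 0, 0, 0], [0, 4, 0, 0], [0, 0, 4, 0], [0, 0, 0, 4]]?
Both have characteristic polynomial (x - 4)^4, but the minimal polynomial of A is (x - 4)^2 while the minimal polynomial of B is x - 4. The minimal polynomial is a similarity invariant, so A and B are not similar.

No.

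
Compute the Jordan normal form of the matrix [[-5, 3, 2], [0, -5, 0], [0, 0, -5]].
The characteristic polynomial is det(xI - A) = (x + 5)^3, so the eigenvalues are -5 (algebraic multiplicity 3).

For λ = -5: rank(A + 5I) = 1, rank((A + 5I)^2) = 0. The eigenspace has dimension 3 - 1 = 2, so there are 2 Jordan blocks; the rank sequence gives block sizes [2, 1].

Assembling the blocks gives the Jordan form J above.

J = [[-5, 1, 0], [0, -5, 0], [0, 0, -5]]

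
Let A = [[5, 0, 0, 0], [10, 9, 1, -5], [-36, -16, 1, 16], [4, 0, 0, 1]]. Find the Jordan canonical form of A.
The characteristic polynomial is det(xI - A) = (x - 5)^3(x - 1), so the eigenvalues are 1 (algebraic multiplicity 1), 5 (algebraic multiplicity 3).

For λ = 1: algebraic multiplicity 1 gives one 1×1 block.

For λ = 5: rank(A - 5I) = 2, rank((A - 5I)^2) = 1. The eigenspace has dimension 4 - 2 = 2, so there are 2 Jordan blocks; the rank sequence gives block sizes [2, 1].

Assembling the blocks gives the Jordan form J above.

J = [[1, 0, 0, 0], [0, 5, 1, 0], [0, 0, 5, 0], [0, 0, 0, 5]]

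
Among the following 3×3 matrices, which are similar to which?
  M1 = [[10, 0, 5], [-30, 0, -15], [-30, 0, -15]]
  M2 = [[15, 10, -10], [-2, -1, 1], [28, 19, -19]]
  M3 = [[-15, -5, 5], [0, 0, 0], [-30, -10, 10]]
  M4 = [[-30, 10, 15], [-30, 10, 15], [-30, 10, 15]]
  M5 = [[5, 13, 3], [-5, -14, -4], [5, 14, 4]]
2 classes: {M1, M3, M4}, {M2, M5}

Characteristic polynomials: χ_{M1} = x^2(x + 5), χ_{M2} = x^2(x + 5), χ_{M3} = x^2(x + 5), χ_{M4} = x^2(x + 5), χ_{M5} = x^2(x + 5).

{M1, M3, M4}: invariant factors x, x(x + 5).

{M2, M5}: invariant factors x^2(x + 5).

Matrices are similar if and only if their invariant-factor lists agree; the partition into similarity classes is {M1, M3, M4}, {M2, M5}.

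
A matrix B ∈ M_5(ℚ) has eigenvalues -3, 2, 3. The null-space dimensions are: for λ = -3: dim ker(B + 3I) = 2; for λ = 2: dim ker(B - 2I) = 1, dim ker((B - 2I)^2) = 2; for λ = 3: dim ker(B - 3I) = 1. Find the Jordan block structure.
λ = -3: successive nullity increments [2] count blocks of size ≥ k; block sizes are [1, 1].
λ = 2: successive nullity increments [1, 1] count blocks of size ≥ k; block sizes are [2].
λ = 3: successive nullity increments [1] count blocks of size ≥ k; block sizes are [1].

Jordan blocks: (-3, 1), (-3, 1), (2, 2), (3, 1)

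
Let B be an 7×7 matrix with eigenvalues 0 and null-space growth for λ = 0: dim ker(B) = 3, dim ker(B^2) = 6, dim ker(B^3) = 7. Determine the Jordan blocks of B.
Jordan blocks: (0, 3), (0, 2), (0, 2)

λ = 0: successive nullity increments [3, 3, 1] count blocks of size ≥ k; block sizes are [3, 2, 2].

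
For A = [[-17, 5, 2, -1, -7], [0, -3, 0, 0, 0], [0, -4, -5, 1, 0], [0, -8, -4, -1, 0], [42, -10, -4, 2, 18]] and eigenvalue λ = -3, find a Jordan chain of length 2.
v_1 = [[-1, 1, -2, 0, 2]]^T, v_2 = [[1, 0, 0, 0, -2]]^T

We seek v_1 ∈ ker((A + 3I)^2) \ ker(A + 3I), then set v_{i+1} = (A + 3I) v_i.

One such chain is v_1 = [[-1, 1, -2, 0, 2]]^T, v_2 = [[1, 0, 0, 0, -2]]^T. Check: (A + 3I) v_2 = [[0, 0, 0, 0, 0]]^T = 0.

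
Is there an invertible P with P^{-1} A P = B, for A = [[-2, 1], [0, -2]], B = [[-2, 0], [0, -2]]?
No.

Both have characteristic polynomial (x + 2)^2, but the minimal polynomial of A is (x + 2)^2 while the minimal polynomial of B is x + 2. The minimal polynomial is a similarity invariant, so A and B are not similar.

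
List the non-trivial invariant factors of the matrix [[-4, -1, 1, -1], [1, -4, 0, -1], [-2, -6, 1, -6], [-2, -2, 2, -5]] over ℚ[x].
The Jordan structure of A has elementary divisors (x + 3)^3, (x + 3). Arranging the block sizes at each eigenvalue in decreasing order and taking row products gives the invariant factors.

Invariant factors (smallest first, each dividing the next): x + 3, (x + 3)^3.

Check: the last factor (x + 3)^3 is the minimal polynomial, and the product (x + 3)^4 is the characteristic polynomial.

x + 3, (x + 3)^3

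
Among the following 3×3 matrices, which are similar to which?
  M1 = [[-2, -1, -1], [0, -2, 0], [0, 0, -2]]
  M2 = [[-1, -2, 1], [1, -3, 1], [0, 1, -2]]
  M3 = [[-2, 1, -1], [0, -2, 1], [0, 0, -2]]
Characteristic polynomials: χ_{M1} = (x + 2)^3, χ_{M2} = (x + 2)^3, χ_{M3} = (x + 2)^3.

{M1}: invariant factors x + 2, (x + 2)^2.

{M2, M3}: invariant factors (x + 2)^3.

Matrices are similar if and only if their invariant-factor lists agree; the partition into similarity classes is {M1}, {M2, M3}.

2 classes: {M1}, {M2, M3}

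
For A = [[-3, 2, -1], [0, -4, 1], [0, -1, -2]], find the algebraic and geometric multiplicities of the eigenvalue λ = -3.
The characteristic polynomial is (x + 3)^3, so the factor x + 3 appears with exponent 3: the algebraic multiplicity is 3.

rank(A + 3I) = 2, so the eigenspace has dimension 3 - 2 = 1: the geometric multiplicity is 1.

Since 1 < 3, A is not diagonalizable.

algebraic multiplicity 3, geometric multiplicity 1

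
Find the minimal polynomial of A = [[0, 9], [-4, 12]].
m_A(x) = (x - 6)^2

The characteristic polynomial factors as (x - 6)^2. The minimal polynomial is ∏(x - λ)^{k_λ} where k_λ is the size of the largest Jordan block at λ.

For λ = 6: rank(A - 6I) = 1, and the largest Jordan block has size 2 (the smallest k with rank((A - 6I)^k) = rank((A - 6I)^(k+1))).

So m_A(x) = (x - 6)^2.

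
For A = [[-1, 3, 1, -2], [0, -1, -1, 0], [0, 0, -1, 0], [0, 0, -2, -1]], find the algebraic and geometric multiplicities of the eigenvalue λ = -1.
The characteristic polynomial is (x + 1)^4, so the factor x + 1 appears with exponent 4: the algebraic multiplicity is 4.

rank(A + I) = 2, so the eigenspace has dimension 4 - 2 = 2: the geometric multiplicity is 2.

Since 2 < 4, A is not diagonalizable.

algebraic multiplicity 4, geometric multiplicity 2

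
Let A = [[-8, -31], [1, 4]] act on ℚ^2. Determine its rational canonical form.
The invariant factors of A (the non-unit diagonal entries of the Smith normal form of xI - A over ℚ[x]) are x^2 + 4x - 1, each dividing the next. The characteristic polynomial is their product, x^2 + 4x - 1.

The rational canonical form is the block-diagonal matrix of companion matrices C(f_i):
R = [[0, 1], [1, -4]].

Note the characteristic polynomial does not split into linear factors over ℚ, so A has no Jordan form over ℚ; the rational canonical form exists over any field.

R = [[0, 1], [1, -4]]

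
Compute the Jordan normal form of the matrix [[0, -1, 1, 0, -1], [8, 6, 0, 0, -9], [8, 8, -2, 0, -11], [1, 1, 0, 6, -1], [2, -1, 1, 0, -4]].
The characteristic polynomial is det(xI - A) = (x - 6)^2(x + 2)^3, so the eigenvalues are -2 (algebraic multiplicity 3), 6 (algebraic multiplicity 2).

For λ = -2: rank(A + 2I) = 4, rank((A + 2I)^2) = 3, rank((A + 2I)^3) = 2. The eigenspace has dimension 5 - 4 = 1, so there is 1 Jordan block; the rank sequence gives block sizes [3].

For λ = 6: rank(A - 6I) = 4, rank((A - 6I)^2) = 3. The eigenspace has dimension 5 - 4 = 1, so there is 1 Jordan block; the rank sequence gives block sizes [2].

Assembling the blocks gives the Jordan form J above.

J = [[-2, 1, 0, 0, 0], [0, -2, 1, 0, 0], [0, 0, -2, 0, 0], [0, 0, 0, 6, 1], [0, 0, 0, 0, 6]]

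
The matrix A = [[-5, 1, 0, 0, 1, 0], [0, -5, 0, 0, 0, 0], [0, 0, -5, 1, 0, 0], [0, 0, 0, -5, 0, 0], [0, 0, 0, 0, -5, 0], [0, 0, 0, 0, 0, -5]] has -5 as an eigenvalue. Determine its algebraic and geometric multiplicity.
The characteristic polynomial is (x + 5)^6, so the factor x + 5 appears with exponent 6: the algebraic multiplicity is 6.

rank(A + 5I) = 2, so the eigenspace has dimension 6 - 2 = 4: the geometric multiplicity is 4.

Since 4 < 6, A is not diagonalizable.

algebraic multiplicity 6, geometric multiplicity 4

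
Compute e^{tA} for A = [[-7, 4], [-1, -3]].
A has Jordan form J = [[-5, 1], [0, -5]] with A = PJP^{-1}, so e^{tA} = P e^{tJ} P^{-1}.

For a Jordan block J_k(λ), e^{tJ_k(λ)} = e^{λt} · (I + tN + t^2 N^2/2! + ... + t^{k-1} N^{k-1}/(k-1)!) where N is the nilpotent superdiagonal part.

Assembling the blocks and conjugating back gives the entries of e^{tA} as shown above.

e^{tA} = [[(1 - 2*t)*e^{-5*t}, 4*t*e^{-5*t}], [-t*e^{-5*t}, (2*t + 1)*e^{-5*t}]]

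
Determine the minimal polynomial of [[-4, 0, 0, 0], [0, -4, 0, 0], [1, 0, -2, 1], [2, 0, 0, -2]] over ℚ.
m_A(x) = (x + 2)^2(x + 4)

The characteristic polynomial factors as (x + 2)^2(x + 4)^2. The minimal polynomial is ∏(x - λ)^{k_λ} where k_λ is the size of the largest Jordan block at λ.

For λ = -4: rank(A + 4I) = 2, and the largest Jordan block has size 1 (the smallest k with rank((A + 4I)^k) = rank((A + 4I)^(k+1))).
For λ = -2: rank(A + 2I) = 3, and the largest Jordan block has size 2 (the smallest k with rank((A + 2I)^k) = rank((A + 2I)^(k+1))).

So m_A(x) = (x + 2)^2(x + 4).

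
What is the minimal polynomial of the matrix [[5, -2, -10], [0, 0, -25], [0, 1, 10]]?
m_A(x) = (x - 5)^2

The characteristic polynomial factors as (x - 5)^3. The minimal polynomial is ∏(x - λ)^{k_λ} where k_λ is the size of the largest Jordan block at λ.

For λ = 5: rank(A - 5I) = 1, and the largest Jordan block has size 2 (the smallest k with rank((A - 5I)^k) = rank((A - 5I)^(k+1))).

So m_A(x) = (x - 5)^2.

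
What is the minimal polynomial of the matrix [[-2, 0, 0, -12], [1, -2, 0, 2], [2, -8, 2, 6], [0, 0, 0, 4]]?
The characteristic polynomial factors as (x - 4)(x - 2)(x + 2)^2. The minimal polynomial is ∏(x - λ)^{k_λ} where k_λ is the size of the largest Jordan block at λ.

For λ = -2: rank(A + 2I) = 3, and the largest Jordan block has size 2 (the smallest k with rank((A + 2I)^k) = rank((A + 2I)^(k+1))).
For λ = 2: rank(A - 2I) = 3, and the largest Jordan block has size 1 (the smallest k with rank((A - 2I)^k) = rank((A - 2I)^(k+1))).
For λ = 4: rank(A - 4I) = 3, and the largest Jordan block has size 1 (the smallest k with rank((A - 4I)^k) = rank((A - 4I)^(k+1))).

So m_A(x) = (x - 4)(x - 2)(x + 2)^2.

m_A(x) = (x - 4)(x - 2)(x + 2)^2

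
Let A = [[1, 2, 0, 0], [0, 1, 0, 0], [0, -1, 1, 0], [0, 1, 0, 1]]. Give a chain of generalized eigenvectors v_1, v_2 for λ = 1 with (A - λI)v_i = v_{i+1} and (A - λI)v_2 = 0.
We seek v_1 ∈ ker((A - I)^2) \ ker(A - I), then set v_{i+1} = (A - I) v_i.

One such chain is v_1 = [[-1, 1, 2, 8]]^T, v_2 = [[2, 0, -1, 1]]^T. Check: (A - I) v_2 = [[0, 0, 0, 0]]^T = 0.

v_1 = [[-1, 1, 2, 8]]^T, v_2 = [[2, 0, -1, 1]]^T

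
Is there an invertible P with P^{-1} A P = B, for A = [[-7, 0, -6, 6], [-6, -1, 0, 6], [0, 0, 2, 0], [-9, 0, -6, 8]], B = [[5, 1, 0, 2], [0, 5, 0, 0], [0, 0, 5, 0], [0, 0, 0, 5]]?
trace(A) = 2 but trace(B) = 20. The trace is a similarity invariant, so A and B are not similar.

No.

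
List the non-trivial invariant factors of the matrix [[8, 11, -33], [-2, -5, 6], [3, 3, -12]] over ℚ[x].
The Jordan structure of A has elementary divisors (x + 3)^2, (x + 3). Arranging the block sizes at each eigenvalue in decreasing order and taking row products gives the invariant factors.

Invariant factors (smallest first, each dividing the next): x + 3, (x + 3)^2.

Check: the last factor (x + 3)^2 is the minimal polynomial, and the product (x + 3)^3 is the characteristic polynomial.

x + 3, (x + 3)^2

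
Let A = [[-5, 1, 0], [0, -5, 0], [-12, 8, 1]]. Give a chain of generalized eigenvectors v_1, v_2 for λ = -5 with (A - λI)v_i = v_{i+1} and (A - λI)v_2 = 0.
We seek v_1 ∈ ker((A + 5I)^2) \ ker(A + 5I), then set v_{i+1} = (A + 5I) v_i.

One such chain is v_1 = [[0, 1, -1]]^T, v_2 = [[1, 0, 2]]^T. Check: (A + 5I) v_2 = [[0, 0, 0]]^T = 0.

v_1 = [[0, 1, -1]]^T, v_2 = [[1, 0, 2]]^T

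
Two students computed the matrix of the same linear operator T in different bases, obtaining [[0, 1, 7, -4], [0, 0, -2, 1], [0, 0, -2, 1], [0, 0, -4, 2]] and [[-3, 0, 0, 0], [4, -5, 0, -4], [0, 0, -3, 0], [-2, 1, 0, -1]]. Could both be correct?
trace(A) = 0 but trace(B) = -12. The trace is a similarity invariant, so A and B are not similar.

No.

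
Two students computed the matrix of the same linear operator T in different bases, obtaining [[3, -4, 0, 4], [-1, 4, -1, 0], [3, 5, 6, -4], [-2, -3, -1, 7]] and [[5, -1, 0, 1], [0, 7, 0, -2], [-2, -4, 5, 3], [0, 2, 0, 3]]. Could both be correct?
Yes.

Two matrices over a field are similar if and only if they have the same invariant factors.

Both A and B have characteristic polynomial (x - 5)^4 and minimal polynomial (x - 5)^2. Computing further, both have invariant factors (x - 5)^2, (x - 5)^2. Hence A and B are similar.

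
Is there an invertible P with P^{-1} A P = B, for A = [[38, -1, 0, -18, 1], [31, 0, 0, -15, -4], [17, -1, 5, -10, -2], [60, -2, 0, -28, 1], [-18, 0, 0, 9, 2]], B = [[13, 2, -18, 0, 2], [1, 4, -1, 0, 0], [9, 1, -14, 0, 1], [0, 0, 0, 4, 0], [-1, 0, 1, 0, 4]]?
trace(A) = 17 but trace(B) = 11. The trace is a similarity invariant, so A and B are not similar.

No.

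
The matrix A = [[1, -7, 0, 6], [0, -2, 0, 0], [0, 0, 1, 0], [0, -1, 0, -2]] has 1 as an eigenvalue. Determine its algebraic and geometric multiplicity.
algebraic multiplicity 2, geometric multiplicity 2

The characteristic polynomial is (x - 1)^2(x + 2)^2, so the factor x - 1 appears with exponent 2: the algebraic multiplicity is 2.

rank(A - I) = 2, so the eigenspace has dimension 4 - 2 = 2: the geometric multiplicity is 2.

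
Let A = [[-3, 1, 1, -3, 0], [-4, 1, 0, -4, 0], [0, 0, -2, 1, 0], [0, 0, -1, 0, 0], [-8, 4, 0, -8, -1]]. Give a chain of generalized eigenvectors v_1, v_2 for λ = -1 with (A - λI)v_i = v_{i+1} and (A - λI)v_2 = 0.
v_1 = [[-1, -1, 0, 0, -2]]^T, v_2 = [[1, 2, 0, 0, 4]]^T

We seek v_1 ∈ ker((A + I)^2) \ ker(A + I), then set v_{i+1} = (A + I) v_i.

One such chain is v_1 = [[-1, -1, 0, 0, -2]]^T, v_2 = [[1, 2, 0, 0, 4]]^T. Check: (A + I) v_2 = [[0, 0, 0, 0, 0]]^T = 0.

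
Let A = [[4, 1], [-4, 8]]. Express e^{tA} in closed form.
A has Jordan form J = [[6, 1], [0, 6]] with A = PJP^{-1}, so e^{tA} = P e^{tJ} P^{-1}.

For a Jordan block J_k(λ), e^{tJ_k(λ)} = e^{λt} · (I + tN + t^2 N^2/2! + ... + t^{k-1} N^{k-1}/(k-1)!) where N is the nilpotent superdiagonal part.

Assembling the blocks and conjugating back gives the entries of e^{tA} as shown above.

e^{tA} = [[(1 - 2*t)*e^{6*t}, t*e^{6*t}], [-4*t*e^{6*t}, (2*t + 1)*e^{6*t}]]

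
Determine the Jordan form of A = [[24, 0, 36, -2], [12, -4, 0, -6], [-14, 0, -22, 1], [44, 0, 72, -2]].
J = [[-4, 0, 0, 0], [0, -4, 0, 0], [0, 0, 2, 1], [0, 0, 0, 2]]

The characteristic polynomial is det(xI - A) = (x - 2)^2(x + 4)^2, so the eigenvalues are -4 (algebraic multiplicity 2), 2 (algebraic multiplicity 2).

For λ = -4: rank(A + 4I) = 2. The eigenspace has dimension 4 - 2 = 2, so there are 2 Jordan blocks; the rank sequence gives block sizes [1, 1].

For λ = 2: rank(A - 2I) = 3, rank((A - 2I)^2) = 2. The eigenspace has dimension 4 - 3 = 1, so there is 1 Jordan block; the rank sequence gives block sizes [2].

Assembling the blocks gives the Jordan form J above.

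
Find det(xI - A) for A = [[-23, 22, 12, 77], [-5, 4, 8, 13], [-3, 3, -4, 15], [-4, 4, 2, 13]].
χ_A(x) = (x + 1)^2(x + 4)^2

xI - A = [[x + 23, -22, -12, -77], [5, x - 4, -8, -13], [3, -3, x + 4, -15], [4, -4, -2, x - 13]].

Expanding det(xI - A) along the first row:
det(xI - A) = + (x + 23)·det([[x - 4, -8, -13], [-3, x + 4, -15], [-4, -2, x - 13]]) - (-22)·det([[5, -8, -13], [3, x + 4, -15], [4, -2, x - 13]]) + (-12)·det([[5, x - 4, -13], [3, -3, -15], [4, -4, x - 13]]) - (-77)·det([[5, x - 4, -8], [3, -3, x + 4], [4, -4, -2]]).

Evaluating gives χ_A(x) = x^4 + 10x^3 + 33x^2 + 40x + 16 = (x + 1)^2(x + 4)^2.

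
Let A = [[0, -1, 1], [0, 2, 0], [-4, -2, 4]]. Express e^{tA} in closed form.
A has Jordan form J = [[2, 1, 0], [0, 2, 0], [0, 0, 2]] with A = PJP^{-1}, so e^{tA} = P e^{tJ} P^{-1}.

For a Jordan block J_k(λ), e^{tJ_k(λ)} = e^{λt} · (I + tN + t^2 N^2/2! + ... + t^{k-1} N^{k-1}/(k-1)!) where N is the nilpotent superdiagonal part.

Assembling the blocks and conjugating back gives the entries of e^{tA} as shown above.

e^{tA} = [[(1 - 2*t)*e^{2*t}, -t*e^{2*t}, t*e^{2*t}], [0, e^{2*t}, 0], [-4*t*e^{2*t}, -2*t*e^{2*t}, (2*t + 1)*e^{2*t}]]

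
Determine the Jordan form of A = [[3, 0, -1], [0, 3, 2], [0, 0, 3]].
J = [[3, 1, 0], [0, 3, 0], [0, 0, 3]]

The characteristic polynomial is det(xI - A) = (x - 3)^3, so the eigenvalues are 3 (algebraic multiplicity 3).

For λ = 3: rank(A - 3I) = 1, rank((A - 3I)^2) = 0. The eigenspace has dimension 3 - 1 = 2, so there are 2 Jordan blocks; the rank sequence gives block sizes [2, 1].

Assembling the blocks gives the Jordan form J above.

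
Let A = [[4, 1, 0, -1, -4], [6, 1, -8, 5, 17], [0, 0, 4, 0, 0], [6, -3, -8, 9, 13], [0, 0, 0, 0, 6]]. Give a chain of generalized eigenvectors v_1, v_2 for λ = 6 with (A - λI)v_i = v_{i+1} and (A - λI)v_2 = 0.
We seek v_1 ∈ ker((A - 6I)^2) \ ker(A - 6I), then set v_{i+1} = (A - 6I) v_i.

One such chain is v_1 = [[-1, 2, 0, 0, 1]]^T, v_2 = [[0, 1, 0, 1, 0]]^T. Check: (A - 6I) v_2 = [[0, 0, 0, 0, 0]]^T = 0.

v_1 = [[-1, 2, 0, 0, 1]]^T, v_2 = [[0, 1, 0, 1, 0]]^T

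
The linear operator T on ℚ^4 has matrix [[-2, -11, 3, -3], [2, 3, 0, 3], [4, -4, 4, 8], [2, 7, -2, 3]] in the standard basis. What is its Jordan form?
J = [[2, 1, 0, 0], [0, 2, 0, 0], [0, 0, 2, 1], [0, 0, 0, 2]]

The characteristic polynomial is det(xI - A) = (x - 2)^4, so the eigenvalues are 2 (algebraic multiplicity 4).

For λ = 2: rank(A - 2I) = 2, rank((A - 2I)^2) = 0. The eigenspace has dimension 4 - 2 = 2, so there are 2 Jordan blocks; the rank sequence gives block sizes [2, 2].

Assembling the blocks gives the Jordan form J above.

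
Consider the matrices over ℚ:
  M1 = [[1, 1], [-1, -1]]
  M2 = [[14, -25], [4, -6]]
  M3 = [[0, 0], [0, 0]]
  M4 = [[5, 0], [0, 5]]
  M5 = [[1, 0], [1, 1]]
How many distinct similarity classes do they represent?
Characteristic polynomials: χ_{M1} = x^2, χ_{M2} = (x - 4)^2, χ_{M3} = x^2, χ_{M4} = (x - 5)^2, χ_{M5} = (x - 1)^2.

{M1}: invariant factors x^2.

{M2}: invariant factors (x - 4)^2.

{M3}: invariant factors x, x.

{M4}: invariant factors x - 5, x - 5.

{M5}: invariant factors (x - 1)^2.

Matrices are similar if and only if their invariant-factor lists agree; the partition into similarity classes is {M1}, {M2}, {M3}, {M4}, {M5}.

5 classes: {M1}, {M2}, {M3}, {M4}, {M5}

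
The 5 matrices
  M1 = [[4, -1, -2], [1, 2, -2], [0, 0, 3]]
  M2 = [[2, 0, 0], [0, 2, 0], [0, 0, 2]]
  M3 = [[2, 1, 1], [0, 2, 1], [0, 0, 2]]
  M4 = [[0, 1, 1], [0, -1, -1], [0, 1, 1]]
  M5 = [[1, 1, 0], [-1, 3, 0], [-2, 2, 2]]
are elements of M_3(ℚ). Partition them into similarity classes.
Characteristic polynomials: χ_{M1} = (x - 3)^3, χ_{M2} = (x - 2)^3, χ_{M3} = (x - 2)^3, χ_{M4} = x^3, χ_{M5} = (x - 2)^3.

{M1}: invariant factors x - 3, (x - 3)^2.

{M2}: invariant factors x - 2, x - 2, x - 2.

{M3}: invariant factors (x - 2)^3.

{M4}: invariant factors x, x^2.

{M5}: invariant factors x - 2, (x - 2)^2.

Matrices are similar if and only if their invariant-factor lists agree; the partition into similarity classes is {M1}, {M2}, {M3}, {M4}, {M5}.

5 classes: {M1}, {M2}, {M3}, {M4}, {M5}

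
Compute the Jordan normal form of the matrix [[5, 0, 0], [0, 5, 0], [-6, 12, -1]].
J = [[-1, 0, 0], [0, 5, 0], [0, 0, 5]]

The characteristic polynomial is det(xI - A) = (x - 5)^2(x + 1), so the eigenvalues are -1 (algebraic multiplicity 1), 5 (algebraic multiplicity 2).

For λ = -1: algebraic multiplicity 1 gives one 1×1 block.

For λ = 5: rank(A - 5I) = 1. The eigenspace has dimension 3 - 1 = 2, so there are 2 Jordan blocks; the rank sequence gives block sizes [1, 1].

Assembling the blocks gives the Jordan form J above.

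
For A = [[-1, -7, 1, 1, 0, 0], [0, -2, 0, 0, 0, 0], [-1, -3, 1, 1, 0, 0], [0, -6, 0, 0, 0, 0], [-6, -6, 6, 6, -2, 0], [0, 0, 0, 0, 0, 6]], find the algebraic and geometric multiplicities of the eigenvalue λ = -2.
algebraic multiplicity 2, geometric multiplicity 2

The characteristic polynomial is x^3(x - 6)(x + 2)^2, so the factor x + 2 appears with exponent 2: the algebraic multiplicity is 2.

rank(A + 2I) = 4, so the eigenspace has dimension 6 - 4 = 2: the geometric multiplicity is 2.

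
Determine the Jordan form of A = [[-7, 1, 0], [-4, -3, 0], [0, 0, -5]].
The characteristic polynomial is det(xI - A) = (x + 5)^3, so the eigenvalues are -5 (algebraic multiplicity 3).

For λ = -5: rank(A + 5I) = 1, rank((A + 5I)^2) = 0. The eigenspace has dimension 3 - 1 = 2, so there are 2 Jordan blocks; the rank sequence gives block sizes [2, 1].

Assembling the blocks gives the Jordan form J above.

J = [[-5, 1, 0], [0, -5, 0], [0, 0, -5]]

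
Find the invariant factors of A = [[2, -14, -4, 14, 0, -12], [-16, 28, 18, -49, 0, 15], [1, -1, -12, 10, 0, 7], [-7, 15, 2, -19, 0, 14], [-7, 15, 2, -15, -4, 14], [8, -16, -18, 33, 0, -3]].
(x - 4)(x + 4), (x - 4)(x + 4)^3

The Jordan structure of A has elementary divisors (x + 4)^3, (x + 4), (x - 4), (x - 4). Arranging the block sizes at each eigenvalue in decreasing order and taking row products gives the invariant factors.

Invariant factors (smallest first, each dividing the next): (x - 4)(x + 4), (x - 4)(x + 4)^3.

Check: the last factor (x - 4)(x + 4)^3 is the minimal polynomial, and the product (x - 4)^2(x + 4)^4 is the characteristic polynomial.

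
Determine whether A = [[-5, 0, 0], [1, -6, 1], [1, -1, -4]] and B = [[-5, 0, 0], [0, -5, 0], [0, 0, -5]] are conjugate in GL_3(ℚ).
No.

Both have characteristic polynomial (x + 5)^3, but the minimal polynomial of A is (x + 5)^2 while the minimal polynomial of B is x + 5. The minimal polynomial is a similarity invariant, so A and B are not similar.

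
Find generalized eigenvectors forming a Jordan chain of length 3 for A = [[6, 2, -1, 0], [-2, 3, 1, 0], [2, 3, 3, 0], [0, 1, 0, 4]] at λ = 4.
v_1 = [[0, 0, 1, 1]]^T, v_2 = [[-1, 1, -1, 0]]^T, v_3 = [[1, 0, 2, 1]]^T

We seek v_1 ∈ ker((A - 4I)^3) \ ker((A - 4I)^2), then set v_{i+1} = (A - 4I) v_i.

One such chain is v_1 = [[0, 0, 1, 1]]^T, v_2 = [[-1, 1, -1, 0]]^T, v_3 = [[1, 0, 2, 1]]^T. Check: (A - 4I) v_3 = [[0, 0, 0, 0]]^T = 0.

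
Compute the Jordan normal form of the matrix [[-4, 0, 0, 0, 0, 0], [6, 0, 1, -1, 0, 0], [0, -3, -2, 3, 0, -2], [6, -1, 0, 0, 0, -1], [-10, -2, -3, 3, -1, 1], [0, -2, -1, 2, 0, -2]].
The characteristic polynomial is det(xI - A) = (x + 1)^5(x + 4), so the eigenvalues are -4 (algebraic multiplicity 1), -1 (algebraic multiplicity 5).

For λ = -4: algebraic multiplicity 1 gives one 1×1 block.

For λ = -1: rank(A + I) = 4, rank((A + I)^2) = 2, rank((A + I)^3) = 1. The eigenspace has dimension 6 - 4 = 2, so there are 2 Jordan blocks; the rank sequence gives block sizes [3, 2].

Assembling the blocks gives the Jordan form J above.

J = [[-4, 0, 0, 0, 0, 0], [0, -1, 1, 0, 0, 0], [0, 0, -1, 1, 0, 0], [0, 0, 0, -1, 0, 0], [0, 0, 0, 0, -1, 1], [0, 0, 0, 0, 0, -1]]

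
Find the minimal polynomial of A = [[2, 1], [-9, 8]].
The characteristic polynomial factors as (x - 5)^2. The minimal polynomial is ∏(x - λ)^{k_λ} where k_λ is the size of the largest Jordan block at λ.

For λ = 5: rank(A - 5I) = 1, and the largest Jordan block has size 2 (the smallest k with rank((A - 5I)^k) = rank((A - 5I)^(k+1))).

So m_A(x) = (x - 5)^2.

m_A(x) = (x - 5)^2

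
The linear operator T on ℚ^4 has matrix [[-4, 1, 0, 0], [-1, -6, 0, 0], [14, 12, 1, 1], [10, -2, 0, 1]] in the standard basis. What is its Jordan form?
The characteristic polynomial is det(xI - A) = (x - 1)^2(x + 5)^2, so the eigenvalues are -5 (algebraic multiplicity 2), 1 (algebraic multiplicity 2).

For λ = -5: rank(A + 5I) = 3, rank((A + 5I)^2) = 2. The eigenspace has dimension 4 - 3 = 1, so there is 1 Jordan block; the rank sequence gives block sizes [2].

For λ = 1: rank(A - I) = 3, rank((A - I)^2) = 2. The eigenspace has dimension 4 - 3 = 1, so there is 1 Jordan block; the rank sequence gives block sizes [2].

Assembling the blocks gives the Jordan form J above.

J = [[-5, 1, 0, 0], [0, -5, 0, 0], [0, 0, 1, 1], [0, 0, 0, 1]]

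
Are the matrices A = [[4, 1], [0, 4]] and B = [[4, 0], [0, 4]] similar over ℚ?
Both have characteristic polynomial (x - 4)^2, but the minimal polynomial of A is (x - 4)^2 while the minimal polynomial of B is x - 4. The minimal polynomial is a similarity invariant, so A and B are not similar.

No.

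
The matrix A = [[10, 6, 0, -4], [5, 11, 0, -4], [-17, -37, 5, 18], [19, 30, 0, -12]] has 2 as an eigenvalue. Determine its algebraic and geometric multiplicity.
algebraic multiplicity 2, geometric multiplicity 1

The characteristic polynomial is (x - 5)^2(x - 2)^2, so the factor x - 2 appears with exponent 2: the algebraic multiplicity is 2.

rank(A - 2I) = 3, so the eigenspace has dimension 4 - 3 = 1: the geometric multiplicity is 1.

Since 1 < 2, A is not diagonalizable.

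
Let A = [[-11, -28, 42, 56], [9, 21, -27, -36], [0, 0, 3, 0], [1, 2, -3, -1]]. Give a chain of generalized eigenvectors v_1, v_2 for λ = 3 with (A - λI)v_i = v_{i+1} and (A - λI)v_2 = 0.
We seek v_1 ∈ ker((A - 3I)^2) \ ker(A - 3I), then set v_{i+1} = (A - 3I) v_i.

One such chain is v_1 = [[-3, 2, 0, 0]]^T, v_2 = [[-14, 9, 0, 1]]^T. Check: (A - 3I) v_2 = [[0, 0, 0, 0]]^T = 0.

v_1 = [[-3, 2, 0, 0]]^T, v_2 = [[-14, 9, 0, 1]]^T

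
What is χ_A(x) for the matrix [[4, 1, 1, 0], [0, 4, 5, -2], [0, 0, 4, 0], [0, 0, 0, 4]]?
χ_A(x) = (x - 4)^4

xI - A = [[x - 4, -1, -1, 0], [0, x - 4, -5, 2], [0, 0, x - 4, 0], [0, 0, 0, x - 4]].

Expanding det(xI - A) along the first row:
det(xI - A) = + (x - 4)·det([[x - 4, -5, 2], [0, x - 4, 0], [0, 0, x - 4]]) - (-1)·det([[0, -5, 2], [0, x - 4, 0], [0, 0, x - 4]]) + (-1)·det([[0, x - 4, 2], [0, 0, 0], [0, 0, x - 4]]) - (0)·det([[0, x - 4, -5], [0, 0, x - 4], [0, 0, 0]]).

Evaluating gives χ_A(x) = x^4 - 16x^3 + 96x^2 - 256x + 256 = (x - 4)^4.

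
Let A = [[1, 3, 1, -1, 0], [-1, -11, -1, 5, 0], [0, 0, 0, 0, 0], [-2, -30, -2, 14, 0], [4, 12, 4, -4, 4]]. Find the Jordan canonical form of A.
J = [[0, 1, 0, 0, 0], [0, 0, 0, 0, 0], [0, 0, 0, 0, 0], [0, 0, 0, 4, 0], [0, 0, 0, 0, 4]]

The characteristic polynomial is det(xI - A) = x^3(x - 4)^2, so the eigenvalues are 0 (algebraic multiplicity 3), 4 (algebraic multiplicity 2).

For λ = 0: rank(A) = 3, rank(A^2) = 2. The eigenspace has dimension 5 - 3 = 2, so there are 2 Jordan blocks; the rank sequence gives block sizes [2, 1].

For λ = 4: rank(A - 4I) = 3. The eigenspace has dimension 5 - 3 = 2, so there are 2 Jordan blocks; the rank sequence gives block sizes [1, 1].

Assembling the blocks gives the Jordan form J above.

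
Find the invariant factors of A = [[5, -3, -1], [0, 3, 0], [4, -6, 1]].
The Jordan structure of A has elementary divisors (x - 3)^2, (x - 3). Arranging the block sizes at each eigenvalue in decreasing order and taking row products gives the invariant factors.

Invariant factors (smallest first, each dividing the next): x - 3, (x - 3)^2.

Check: the last factor (x - 3)^2 is the minimal polynomial, and the product (x - 3)^3 is the characteristic polynomial.

x - 3, (x - 3)^2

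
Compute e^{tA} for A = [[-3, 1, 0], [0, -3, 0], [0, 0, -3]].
A has Jordan form J = [[-3, 1, 0], [0, -3, 0], [0, 0, -3]] with A = PJP^{-1}, so e^{tA} = P e^{tJ} P^{-1}.

For a Jordan block J_k(λ), e^{tJ_k(λ)} = e^{λt} · (I + tN + t^2 N^2/2! + ... + t^{k-1} N^{k-1}/(k-1)!) where N is the nilpotent superdiagonal part.

Assembling the blocks and conjugating back gives the entries of e^{tA} as shown above.

e^{tA} = [[e^{-3*t}, t*e^{-3*t}, 0], [0, e^{-3*t}, 0], [0, 0, e^{-3*t}]]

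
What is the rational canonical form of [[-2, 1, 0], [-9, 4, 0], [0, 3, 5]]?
The invariant factors of A (the non-unit diagonal entries of the Smith normal form of xI - A over ℚ[x]) are (x - 5)(x - 1)^2, each dividing the next. The characteristic polynomial is their product, (x - 5)(x - 1)^2.

The rational canonical form is the block-diagonal matrix of companion matrices C(f_i):
R = [[0, 0, 5], [1, 0, -11], [0, 1, 7]].

R = [[0, 0, 5], [1, 0, -11], [0, 1, 7]]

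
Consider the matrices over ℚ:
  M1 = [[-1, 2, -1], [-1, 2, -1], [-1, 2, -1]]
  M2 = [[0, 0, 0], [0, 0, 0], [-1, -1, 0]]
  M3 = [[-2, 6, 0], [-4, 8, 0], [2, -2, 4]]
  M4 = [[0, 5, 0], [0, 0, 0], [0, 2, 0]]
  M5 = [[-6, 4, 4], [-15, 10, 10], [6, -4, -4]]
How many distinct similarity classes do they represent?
2 classes: {M1, M2, M4, M5}, {M3}

Characteristic polynomials: χ_{M1} = x^3, χ_{M2} = x^3, χ_{M3} = (x - 4)^2(x - 2), χ_{M4} = x^3, χ_{M5} = x^3.

{M1, M2, M4, M5}: invariant factors x, x^2.

{M3}: invariant factors x - 4, (x - 4)(x - 2).

Matrices are similar if and only if their invariant-factor lists agree; the partition into similarity classes is {M1, M2, M4, M5}, {M3}.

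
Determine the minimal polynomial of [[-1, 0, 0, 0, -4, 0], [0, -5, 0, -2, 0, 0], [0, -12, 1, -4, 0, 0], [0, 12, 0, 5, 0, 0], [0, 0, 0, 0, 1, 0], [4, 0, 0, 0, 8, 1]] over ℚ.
The characteristic polynomial factors as (x - 1)^4(x + 1)^2. The minimal polynomial is ∏(x - λ)^{k_λ} where k_λ is the size of the largest Jordan block at λ.

For λ = -1: rank(A + I) = 4, and the largest Jordan block has size 1 (the smallest k with rank((A + I)^k) = rank((A + I)^(k+1))).
For λ = 1: rank(A - I) = 2, and the largest Jordan block has size 1 (the smallest k with rank((A - I)^k) = rank((A - I)^(k+1))).

So m_A(x) = (x - 1)(x + 1).

m_A(x) = (x - 1)(x + 1)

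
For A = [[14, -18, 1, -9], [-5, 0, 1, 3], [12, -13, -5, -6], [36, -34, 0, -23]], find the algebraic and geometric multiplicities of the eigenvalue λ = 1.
The characteristic polynomial is (x - 1)(x + 5)^3, so the factor x - 1 appears with exponent 1: the algebraic multiplicity is 1.

rank(A - I) = 3, so the eigenspace has dimension 4 - 3 = 1: the geometric multiplicity is 1.

algebraic multiplicity 1, geometric multiplicity 1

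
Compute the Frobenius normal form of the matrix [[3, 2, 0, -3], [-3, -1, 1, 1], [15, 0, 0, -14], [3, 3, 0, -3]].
The invariant factors of A (the non-unit diagonal entries of the Smith normal form of xI - A over ℚ[x]) are (x + 1)(x^3 + 3x + 3), each dividing the next. The characteristic polynomial is their product, (x + 1)(x^3 + 3x + 3).

The rational canonical form is the block-diagonal matrix of companion matrices C(f_i):
R = [[0, 0, 0, -3], [1, 0, 0, -6], [0, 1, 0, -3], [0, 0, 1, -1]].

Note the characteristic polynomial does not split into linear factors over ℚ, so A has no Jordan form over ℚ; the rational canonical form exists over any field.

R = [[0, 0, 0, -3], [1, 0, 0, -6], [0, 1, 0, -3], [0, 0, 1, -1]]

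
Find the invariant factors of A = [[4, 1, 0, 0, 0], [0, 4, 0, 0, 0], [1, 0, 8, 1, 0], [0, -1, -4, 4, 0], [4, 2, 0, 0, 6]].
x - 6, (x - 6)^2(x - 4)^2

The Jordan structure of A has elementary divisors (x - 4)^2, (x - 6)^2, (x - 6). Arranging the block sizes at each eigenvalue in decreasing order and taking row products gives the invariant factors.

Invariant factors (smallest first, each dividing the next): x - 6, (x - 6)^2(x - 4)^2.

Check: the last factor (x - 6)^2(x - 4)^2 is the minimal polynomial, and the product (x - 6)^3(x - 4)^2 is the characteristic polynomial.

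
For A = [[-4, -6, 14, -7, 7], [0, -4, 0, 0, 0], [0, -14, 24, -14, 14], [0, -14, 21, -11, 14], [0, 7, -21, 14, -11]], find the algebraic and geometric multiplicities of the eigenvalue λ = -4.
The characteristic polynomial is (x - 3)^2(x + 4)^3, so the factor x + 4 appears with exponent 3: the algebraic multiplicity is 3.

rank(A + 4I) = 3, so the eigenspace has dimension 5 - 3 = 2: the geometric multiplicity is 2.

Since 2 < 3, A is not diagonalizable.

algebraic multiplicity 3, geometric multiplicity 2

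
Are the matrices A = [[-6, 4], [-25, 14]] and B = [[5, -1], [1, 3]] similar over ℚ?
Yes.

Two matrices over a field are similar if and only if they have the same invariant factors.

Both A and B have characteristic polynomial (x - 4)^2 and minimal polynomial (x - 4)^2. Computing further, both have invariant factors (x - 4)^2. Hence A and B are similar.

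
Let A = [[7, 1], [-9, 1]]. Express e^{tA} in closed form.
e^{tA} = [[(3*t + 1)*e^{4*t}, t*e^{4*t}], [-9*t*e^{4*t}, (1 - 3*t)*e^{4*t}]]

A has Jordan form J = [[4, 1], [0, 4]] with A = PJP^{-1}, so e^{tA} = P e^{tJ} P^{-1}.

For a Jordan block J_k(λ), e^{tJ_k(λ)} = e^{λt} · (I + tN + t^2 N^2/2! + ... + t^{k-1} N^{k-1}/(k-1)!) where N is the nilpotent superdiagonal part.

Assembling the blocks and conjugating back gives the entries of e^{tA} as shown above.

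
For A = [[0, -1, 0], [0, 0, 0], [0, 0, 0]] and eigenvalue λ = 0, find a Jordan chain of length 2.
We seek v_1 ∈ ker(A^2) \ ker(A), then set v_{i+1} = A v_i.

One such chain is v_1 = [[1, -1, 2]]^T, v_2 = [[1, 0, 0]]^T. Check: A v_2 = [[0, 0, 0]]^T = 0.

v_1 = [[1, -1, 2]]^T, v_2 = [[1, 0, 0]]^T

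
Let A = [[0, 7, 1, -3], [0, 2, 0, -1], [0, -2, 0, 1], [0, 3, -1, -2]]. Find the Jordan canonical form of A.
The characteristic polynomial is det(xI - A) = x^4, so the eigenvalues are 0 (algebraic multiplicity 4).

For λ = 0: rank(A) = 2, rank(A^2) = 1, rank(A^3) = 0. The eigenspace has dimension 4 - 2 = 2, so there are 2 Jordan blocks; the rank sequence gives block sizes [3, 1].

Assembling the blocks gives the Jordan form J above.

J = [[0, 1, 0, 0], [0, 0, 1, 0], [0, 0, 0, 0], [0, 0, 0, 0]]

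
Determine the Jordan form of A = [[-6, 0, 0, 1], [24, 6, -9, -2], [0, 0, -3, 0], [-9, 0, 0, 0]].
J = [[-3, 1, 0, 0], [0, -3, 0, 0], [0, 0, -3, 0], [0, 0, 0, 6]]

The characteristic polynomial is det(xI - A) = (x - 6)(x + 3)^3, so the eigenvalues are -3 (algebraic multiplicity 3), 6 (algebraic multiplicity 1).

For λ = -3: rank(A + 3I) = 2, rank((A + 3I)^2) = 1. The eigenspace has dimension 4 - 2 = 2, so there are 2 Jordan blocks; the rank sequence gives block sizes [2, 1].

For λ = 6: algebraic multiplicity 1 gives one 1×1 block.

Assembling the blocks gives the Jordan form J above.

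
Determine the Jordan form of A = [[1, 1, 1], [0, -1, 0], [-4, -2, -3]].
J = [[-1, 1, 0], [0, -1, 0], [0, 0, -1]]

The characteristic polynomial is det(xI - A) = (x + 1)^3, so the eigenvalues are -1 (algebraic multiplicity 3).

For λ = -1: rank(A + I) = 1, rank((A + I)^2) = 0. The eigenspace has dimension 3 - 1 = 2, so there are 2 Jordan blocks; the rank sequence gives block sizes [2, 1].

Assembling the blocks gives the Jordan form J above.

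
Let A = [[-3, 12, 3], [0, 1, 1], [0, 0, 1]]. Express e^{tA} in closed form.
A has Jordan form J = [[-3, 0, 0], [0, 1, 1], [0, 0, 1]] with A = PJP^{-1}, so e^{tA} = P e^{tJ} P^{-1}.

For a Jordan block J_k(λ), e^{tJ_k(λ)} = e^{λt} · (I + tN + t^2 N^2/2! + ... + t^{k-1} N^{k-1}/(k-1)!) where N is the nilpotent superdiagonal part.

Assembling the blocks and conjugating back gives the entries of e^{tA} as shown above.

e^{tA} = [[e^{-3*t}, 3*e^{t} - 3*e^{-3*t}, 3*t*e^{t}], [0, e^{t}, t*e^{t}], [0, 0, e^{t}]]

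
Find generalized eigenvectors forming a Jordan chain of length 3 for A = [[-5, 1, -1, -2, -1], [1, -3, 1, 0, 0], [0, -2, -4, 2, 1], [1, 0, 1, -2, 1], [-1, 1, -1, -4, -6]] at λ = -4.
v_1 = [[0, 0, 1, 0, -1]]^T, v_2 = [[0, 1, -1, 0, 1]]^T, v_3 = [[1, 0, -1, 0, 0]]^T

We seek v_1 ∈ ker((A + 4I)^3) \ ker((A + 4I)^2), then set v_{i+1} = (A + 4I) v_i.

One such chain is v_1 = [[0, 0, 1, 0, -1]]^T, v_2 = [[0, 1, -1, 0, 1]]^T, v_3 = [[1, 0, -1, 0, 0]]^T. Check: (A + 4I) v_3 = [[0, 0, 0, 0, 0]]^T = 0.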